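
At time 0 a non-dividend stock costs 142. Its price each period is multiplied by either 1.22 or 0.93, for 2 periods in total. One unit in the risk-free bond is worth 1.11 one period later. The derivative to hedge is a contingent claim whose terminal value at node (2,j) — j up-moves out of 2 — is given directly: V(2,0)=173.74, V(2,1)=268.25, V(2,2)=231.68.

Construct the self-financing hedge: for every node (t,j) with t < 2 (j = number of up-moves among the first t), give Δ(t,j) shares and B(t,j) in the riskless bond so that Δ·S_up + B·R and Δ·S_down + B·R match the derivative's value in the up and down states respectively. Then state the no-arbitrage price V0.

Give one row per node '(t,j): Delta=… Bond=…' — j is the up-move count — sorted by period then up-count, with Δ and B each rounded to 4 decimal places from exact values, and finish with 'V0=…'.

(0,0): Delta=0.2877 Bond=154.3955
(1,0): Delta=2.4678 Bond=-116.5259
(1,1): Delta=-0.7279 Bond=347.3209
V0=195.2467

Risk-neutral probability p* = (R−d)/(u−d) = (1.11−0.93)/(1.22−0.93) = 0.6207.
At expiry t=2: V(2,0)=173.7400, V(2,1)=268.2500, V(2,2)=231.6800
(1,0): S=132.0600. Δ = (V_up−V_dn)/(S_up−S_dn) = (268.2500−173.7400)/(161.1132−122.8158) = 2.4678. V = [p*·268.2500 + (1−p*)·173.7400]/1.11 = 209.3706. B = V − Δ·S = -116.5259.
(1,1): S=173.2400. Δ = (V_up−V_dn)/(S_up−S_dn) = (231.6800−268.2500)/(211.3528−161.1132) = -0.7279. V = [p*·231.6800 + (1−p*)·268.2500]/1.11 = 221.2175. B = V − Δ·S = 347.3209.
(0,0): S=142.0000. Δ = (V_up−V_dn)/(S_up−S_dn) = (221.2175−209.3706)/(173.2400−132.0600) = 0.2877. V = [p*·221.2175 + (1−p*)·209.3706]/1.11 = 195.2467. B = V − Δ·S = 154.3955.
Check: Δ(0,0)·S0 + B(0,0) = 195.2467 = V0.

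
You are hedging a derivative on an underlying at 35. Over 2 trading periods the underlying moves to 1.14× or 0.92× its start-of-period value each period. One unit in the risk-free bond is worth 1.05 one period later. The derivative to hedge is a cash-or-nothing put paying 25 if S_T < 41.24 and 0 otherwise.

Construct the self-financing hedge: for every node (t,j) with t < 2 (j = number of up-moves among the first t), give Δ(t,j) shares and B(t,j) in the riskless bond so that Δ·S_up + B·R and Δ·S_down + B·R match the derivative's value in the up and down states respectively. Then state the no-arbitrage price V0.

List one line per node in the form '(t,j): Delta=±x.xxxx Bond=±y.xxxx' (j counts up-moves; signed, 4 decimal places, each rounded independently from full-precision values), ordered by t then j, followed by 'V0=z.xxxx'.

(0,0): Delta=-1.8272 Bond=78.7092
(1,0): Delta=0.0000 Bond=23.8095
(1,1): Delta=-2.8480 Bond=123.3766
V0=14.7580

Under the risk-neutral measure, an up-move has probability p* = (R−d)/(u−d) = 0.5909 and values discount at R = 1.05.
Terminal values V(2,·): V(2,0)=25.0000, V(2,1)=25.0000, V(2,2)=0.0000
Node (1,0) S=32.2000: V=(p*·25.0000+(1−p*)·25.0000)/1.05=23.8095; Δ=(25.0000−25.0000)/(36.7080−29.6240)=0.0000; B=V−Δ·S=23.8095
Node (1,1) S=39.9000: V=(p*·0.0000+(1−p*)·25.0000)/1.05=9.7403; Δ=(0.0000−25.0000)/(45.4860−36.7080)=-2.8480; B=V−Δ·S=123.3766
Node (0,0) S=35.0000: V=(p*·9.7403+(1−p*)·23.8095)/1.05=14.7580; Δ=(9.7403−23.8095)/(39.9000−32.2000)=-1.8272; B=V−Δ·S=78.7092
The time-0 hedge costs 14.7580, which is the no-arbitrage price.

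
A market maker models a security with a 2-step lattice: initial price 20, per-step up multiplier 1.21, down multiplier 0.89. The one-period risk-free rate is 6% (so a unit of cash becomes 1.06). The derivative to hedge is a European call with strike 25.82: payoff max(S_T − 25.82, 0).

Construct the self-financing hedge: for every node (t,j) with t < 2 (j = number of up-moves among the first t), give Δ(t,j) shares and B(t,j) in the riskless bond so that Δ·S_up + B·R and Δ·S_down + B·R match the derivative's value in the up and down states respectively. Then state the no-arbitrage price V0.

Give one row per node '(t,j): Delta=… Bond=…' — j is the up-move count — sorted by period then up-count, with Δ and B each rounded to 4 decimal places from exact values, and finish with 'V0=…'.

(0,0): Delta=0.2711 Bond=-4.5525
(1,0): Delta=0.0000 Bond=0.0000
(1,1): Delta=0.4471 Bond=-9.0837
V0=0.8696

The replicating-portfolio and risk-neutral prices coincide; use p* = (1.06−0.89)/(1.21−0.89) = 0.5313 for the latter.
Terminal payoffs: V(2,0)=0.0000, V(2,1)=0.0000, V(2,2)=3.4620
Node (1,0) S=17.8000: V=(p*·0.0000+(1−p*)·0.0000)/1.06=0.0000; Δ=(0.0000−0.0000)/(21.5380−15.8420)=0.0000; B=V−Δ·S=0.0000
Node (1,1) S=24.2000: V=(p*·3.4620+(1−p*)·0.0000)/1.06=1.7351; Δ=(3.4620−0.0000)/(29.2820−21.5380)=0.4471; B=V−Δ·S=-9.0837
Node (0,0) S=20.0000: V=(p*·1.7351+(1−p*)·0.0000)/1.06=0.8696; Δ=(1.7351−0.0000)/(24.2000−17.8000)=0.2711; B=V−Δ·S=-4.5525
Each (Δ,B) replicates both successor values, so the strategy is self-financing and V0 is arbitrage-free.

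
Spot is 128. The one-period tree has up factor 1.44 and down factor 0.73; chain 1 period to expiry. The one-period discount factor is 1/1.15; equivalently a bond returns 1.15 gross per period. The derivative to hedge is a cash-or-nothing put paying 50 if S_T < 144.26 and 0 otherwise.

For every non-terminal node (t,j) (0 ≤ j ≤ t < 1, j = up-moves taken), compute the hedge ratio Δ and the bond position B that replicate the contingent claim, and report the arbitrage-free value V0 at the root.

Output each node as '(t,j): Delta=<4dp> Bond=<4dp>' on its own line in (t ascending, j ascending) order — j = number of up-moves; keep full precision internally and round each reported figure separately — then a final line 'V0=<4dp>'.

Under the risk-neutral measure, an up-move has probability p* = (R−d)/(u−d) = 0.5915 and values discount at R = 1.15.
Terminal payoffs: V(1,0)=50.0000, V(1,1)=0.0000
(0,0): S=128.0000. Δ = (V_up−V_dn)/(S_up−S_dn) = (0.0000−50.0000)/(184.3200−93.4400) = -0.5502. V = [p*·0.0000 + (1−p*)·50.0000]/1.15 = 17.7587. B = V − Δ·S = 88.1813.
Self-financing check: at every node Δ·S+B equals the discounted successor values.

(0,0): Delta=-0.5502 Bond=88.1813
V0=17.7587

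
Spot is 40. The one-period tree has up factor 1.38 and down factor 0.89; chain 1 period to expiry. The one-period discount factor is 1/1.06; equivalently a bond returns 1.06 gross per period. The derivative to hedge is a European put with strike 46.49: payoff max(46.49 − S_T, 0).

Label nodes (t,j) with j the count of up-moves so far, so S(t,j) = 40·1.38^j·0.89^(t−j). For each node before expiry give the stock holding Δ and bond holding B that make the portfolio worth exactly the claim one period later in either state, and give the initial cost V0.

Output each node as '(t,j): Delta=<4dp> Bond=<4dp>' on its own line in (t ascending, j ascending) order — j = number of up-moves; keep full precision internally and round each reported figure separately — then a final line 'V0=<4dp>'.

Since d<R<u, set p* = (R−d)/(u−d) = 0.3469; price each node as the discounted p*-expectation of its children.
At expiry t=1: V(1,0)=10.8900, V(1,1)=0.0000
Node (0,0) S=40.0000: V=(p*·0.0000+(1−p*)·10.8900)/1.06=6.7093; Δ=(0.0000−10.8900)/(55.2000−35.6000)=-0.5556; B=V−Δ·S=28.9338
Self-financing check: at every node Δ·S+B equals the discounted successor values.

(0,0): Delta=-0.5556 Bond=28.9338
V0=6.7093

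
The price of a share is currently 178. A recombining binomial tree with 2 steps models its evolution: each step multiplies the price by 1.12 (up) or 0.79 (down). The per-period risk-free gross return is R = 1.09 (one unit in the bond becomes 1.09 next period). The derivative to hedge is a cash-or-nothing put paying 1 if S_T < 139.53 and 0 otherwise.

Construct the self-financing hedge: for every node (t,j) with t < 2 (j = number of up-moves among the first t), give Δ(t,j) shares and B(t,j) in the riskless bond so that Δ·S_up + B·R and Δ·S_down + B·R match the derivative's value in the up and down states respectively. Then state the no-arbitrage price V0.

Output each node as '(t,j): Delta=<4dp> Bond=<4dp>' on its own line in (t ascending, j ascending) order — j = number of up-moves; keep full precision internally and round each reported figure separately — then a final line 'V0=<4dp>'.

(0,0): Delta=-0.0014 Bond=0.2597
(1,0): Delta=-0.0215 Bond=3.1137
(1,1): Delta=0.0000 Bond=0.0000
V0=0.0070

No-arbitrage ⇒ martingale measure with p* = (R−d)/(u−d) = 0.9091.
Payoff layer (t=2): V(2,0)=1.0000, V(2,1)=0.0000, V(2,2)=0.0000
(1,0): S=140.6200. Δ = (V_up−V_dn)/(S_up−S_dn) = (0.0000−1.0000)/(157.4944−111.0898) = -0.0215. V = [p*·0.0000 + (1−p*)·1.0000]/1.09 = 0.0834. B = V − Δ·S = 3.1137.
(1,1): S=199.3600. Δ = (V_up−V_dn)/(S_up−S_dn) = (0.0000−0.0000)/(223.2832−157.4944) = 0.0000. V = [p*·0.0000 + (1−p*)·0.0000]/1.09 = 0.0000. B = V − Δ·S = 0.0000.
(0,0): S=178.0000. Δ = (V_up−V_dn)/(S_up−S_dn) = (0.0000−0.0834)/(199.3600−140.6200) = -0.0014. V = [p*·0.0000 + (1−p*)·0.0834]/1.09 = 0.0070. B = V − Δ·S = 0.2597.
Self-financing check: at every node Δ·S+B equals the discounted successor values.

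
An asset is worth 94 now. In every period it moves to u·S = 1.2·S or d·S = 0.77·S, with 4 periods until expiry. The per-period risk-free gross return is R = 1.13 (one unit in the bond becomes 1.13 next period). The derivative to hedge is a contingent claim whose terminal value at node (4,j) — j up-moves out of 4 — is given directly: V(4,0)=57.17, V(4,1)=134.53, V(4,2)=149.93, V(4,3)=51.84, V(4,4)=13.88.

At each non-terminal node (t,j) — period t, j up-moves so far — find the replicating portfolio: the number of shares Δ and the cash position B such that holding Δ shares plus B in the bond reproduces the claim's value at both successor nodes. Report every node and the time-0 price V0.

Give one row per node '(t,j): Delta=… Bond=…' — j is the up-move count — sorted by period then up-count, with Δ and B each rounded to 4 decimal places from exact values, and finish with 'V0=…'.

Since d<R<u, set p* = (R−d)/(u−d) = 0.8372; price each node as the discounted p*-expectation of its children.
Payoff layer (t=4): V(4,0)=57.1700, V(4,1)=134.5300, V(4,2)=149.9300, V(4,3)=51.8400, V(4,4)=13.8800
Node (3,0) S=42.9141: V=(p*·134.5300+(1−p*)·57.1700)/1.13=107.9084; Δ=(134.5300−57.1700)/(51.4969−33.0439)=4.1923; B=V−Δ·S=-71.9986
Node (3,1) S=66.8791: V=(p*·149.9300+(1−p*)·134.5300)/1.13=130.4629; Δ=(149.9300−134.5300)/(80.2549−51.4969)=0.5355; B=V−Δ·S=94.6489
Node (3,2) S=104.2272: V=(p*·51.8400+(1−p*)·149.9300)/1.13=60.0072; Δ=(51.8400−149.9300)/(125.0726−80.2549)=-2.1886; B=V−Δ·S=288.1235
Node (3,3) S=162.4320: V=(p*·13.8800+(1−p*)·51.8400)/1.13=17.7518; Δ=(13.8800−51.8400)/(194.9184−125.0726)=-0.5435; B=V−Δ·S=106.0309
Node (2,0) S=55.7326: V=(p*·130.4629+(1−p*)·107.9084)/1.13=112.2046; Δ=(130.4629−107.9084)/(66.8791−42.9141)=0.9411; B=V−Δ·S=59.7524
Node (2,1) S=86.8560: V=(p*·60.0072+(1−p*)·130.4629)/1.13=63.2537; Δ=(60.0072−130.4629)/(104.2272−66.8791)=-1.8865; B=V−Δ·S=227.1041
Node (2,2) S=135.3600: V=(p*·17.7518+(1−p*)·60.0072)/1.13=21.7970; Δ=(17.7518−60.0072)/(162.4320−104.2272)=-0.7260; B=V−Δ·S=120.0654
Node (1,0) S=72.3800: V=(p*·63.2537+(1−p*)·112.2046)/1.13=63.0287; Δ=(63.2537−112.2046)/(86.8560−55.7326)=-1.5728; B=V−Δ·S=176.8680
Node (1,1) S=112.8000: V=(p*·21.7970+(1−p*)·63.2537)/1.13=25.2617; Δ=(21.7970−63.2537)/(135.3600−86.8560)=-0.8547; B=V−Δ·S=121.6728
Node (0,0) S=94.0000: V=(p*·25.2617+(1−p*)·63.0287)/1.13=27.7963; Δ=(25.2617−63.0287)/(112.8000−72.3800)=-0.9344; B=V−Δ·S=115.6266
Root portfolio cost Δ·94+B reproduces V0=27.7963.

(0,0): Delta=-0.9344 Bond=115.6266
(1,0): Delta=-1.5728 Bond=176.8680
(1,1): Delta=-0.8547 Bond=121.6728
(2,0): Delta=0.9411 Bond=59.7524
(2,1): Delta=-1.8865 Bond=227.1041
(2,2): Delta=-0.7260 Bond=120.0654
(3,0): Delta=4.1923 Bond=-71.9986
(3,1): Delta=0.5355 Bond=94.6489
(3,2): Delta=-2.1886 Bond=288.1235
(3,3): Delta=-0.5435 Bond=106.0309
V0=27.7963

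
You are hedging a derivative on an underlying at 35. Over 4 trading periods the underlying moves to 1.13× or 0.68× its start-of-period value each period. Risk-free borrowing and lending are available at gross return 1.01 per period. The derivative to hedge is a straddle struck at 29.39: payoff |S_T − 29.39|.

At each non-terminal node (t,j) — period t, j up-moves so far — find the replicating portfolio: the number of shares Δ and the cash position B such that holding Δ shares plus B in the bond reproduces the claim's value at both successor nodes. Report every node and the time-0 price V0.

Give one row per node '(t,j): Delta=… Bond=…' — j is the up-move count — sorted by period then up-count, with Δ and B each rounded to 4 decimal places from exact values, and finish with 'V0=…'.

(0,0): Delta=0.3671 Bond=-0.2195
(1,0): Delta=-0.5126 Bond=20.7156
(1,1): Delta=0.5596 Bond=-7.8353
(2,0): Delta=-1.0000 Bond=28.8109
(2,1): Delta=-0.4059 Bond=18.0543
(2,2): Delta=0.7709 Bond=-17.3566
(3,0): Delta=-1.0000 Bond=29.0990
(3,1): Delta=-1.0000 Bond=29.0990
(3,2): Delta=-0.2759 Bond=14.2843
(3,3): Delta=1.0000 Bond=-29.0990
V0=12.6298

The replicating-portfolio and risk-neutral prices coincide; use p* = (1.01−0.68)/(1.13−0.68) = 0.7333 for the latter.
Terminal values V(4,·): V(4,0)=21.9065, V(4,1)=16.9542, V(4,2)=8.7247, V(4,3)=4.9509, V(4,4)=27.6766
(3,0): S=11.0051. Δ = (V_up−V_dn)/(S_up−S_dn) = (16.9542−21.9065)/(12.4358−7.4835) = -1.0000. V = [p*·16.9542 + (1−p*)·21.9065]/1.01 = 18.0939. B = V − Δ·S = 29.0990.
(3,1): S=18.2879. Δ = (V_up−V_dn)/(S_up−S_dn) = (8.7247−16.9542)/(20.6653−12.4358) = -1.0000. V = [p*·8.7247 + (1−p*)·16.9542]/1.01 = 10.8111. B = V − Δ·S = 29.0990.
(3,2): S=30.3902. Δ = (V_up−V_dn)/(S_up−S_dn) = (4.9509−8.7247)/(34.3409−20.6653) = -0.2759. V = [p*·4.9509 + (1−p*)·8.7247]/1.01 = 5.8983. B = V − Δ·S = 14.2843.
(3,3): S=50.5014. Δ = (V_up−V_dn)/(S_up−S_dn) = (27.6766−4.9509)/(57.0666−34.3409) = 1.0000. V = [p*·27.6766 + (1−p*)·4.9509]/1.01 = 21.4024. B = V − Δ·S = -29.0990.
(2,0): S=16.1840. Δ = (V_up−V_dn)/(S_up−S_dn) = (10.8111−18.0939)/(18.2879−11.0051) = -1.0000. V = [p*·10.8111 + (1−p*)·18.0939]/1.01 = 12.6269. B = V − Δ·S = 28.8109.
(2,1): S=26.8940. Δ = (V_up−V_dn)/(S_up−S_dn) = (5.8983−10.8111)/(30.3902−18.2879) = -0.4059. V = [p*·5.8983 + (1−p*)·10.8111]/1.01 = 7.1370. B = V − Δ·S = 18.0543.
(2,2): S=44.6915. Δ = (V_up−V_dn)/(S_up−S_dn) = (21.4024−5.8983)/(50.5014−30.3902) = 0.7709. V = [p*·21.4024 + (1−p*)·5.8983]/1.01 = 17.0970. B = V − Δ·S = -17.3566.
(1,0): S=23.8000. Δ = (V_up−V_dn)/(S_up−S_dn) = (7.1370−12.6269)/(26.8940−16.1840) = -0.5126. V = [p*·7.1370 + (1−p*)·12.6269]/1.01 = 8.5158. B = V − Δ·S = 20.7156.
(1,1): S=39.5500. Δ = (V_up−V_dn)/(S_up−S_dn) = (17.0970−7.1370)/(44.6915−26.8940) = 0.5596. V = [p*·17.0970 + (1−p*)·7.1370]/1.01 = 14.2980. B = V − Δ·S = -7.8353.
(0,0): S=35.0000. Δ = (V_up−V_dn)/(S_up−S_dn) = (14.2980−8.5158)/(39.5500−23.8000) = 0.3671. V = [p*·14.2980 + (1−p*)·8.5158]/1.01 = 12.6298. B = V − Δ·S = -0.2195.
The time-0 hedge costs 12.6298, which is the no-arbitrage price.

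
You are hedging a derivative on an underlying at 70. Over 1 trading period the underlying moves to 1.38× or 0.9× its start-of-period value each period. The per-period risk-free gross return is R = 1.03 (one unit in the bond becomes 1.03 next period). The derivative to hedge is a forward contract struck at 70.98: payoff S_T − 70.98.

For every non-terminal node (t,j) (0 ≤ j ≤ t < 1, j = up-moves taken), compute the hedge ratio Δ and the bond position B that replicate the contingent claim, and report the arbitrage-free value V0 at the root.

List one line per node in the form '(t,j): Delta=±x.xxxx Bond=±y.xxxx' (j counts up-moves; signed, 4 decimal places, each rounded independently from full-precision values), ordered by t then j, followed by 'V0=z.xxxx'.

No-arbitrage ⇒ martingale measure with p* = (R−d)/(u−d) = 0.2708.
Terminal values V(1,·): V(1,0)=-7.9800, V(1,1)=25.6200
  t=0,j=0: stock 70.0000 → up 96.6000 (V=25.6200), down 63.0000 (V=-7.9800). Price 1.0874; hedge Δ=1.0000, bond B=-68.9126.
Root portfolio cost Δ·70+B reproduces V0=1.0874.

(0,0): Delta=1.0000 Bond=-68.9126
V0=1.0874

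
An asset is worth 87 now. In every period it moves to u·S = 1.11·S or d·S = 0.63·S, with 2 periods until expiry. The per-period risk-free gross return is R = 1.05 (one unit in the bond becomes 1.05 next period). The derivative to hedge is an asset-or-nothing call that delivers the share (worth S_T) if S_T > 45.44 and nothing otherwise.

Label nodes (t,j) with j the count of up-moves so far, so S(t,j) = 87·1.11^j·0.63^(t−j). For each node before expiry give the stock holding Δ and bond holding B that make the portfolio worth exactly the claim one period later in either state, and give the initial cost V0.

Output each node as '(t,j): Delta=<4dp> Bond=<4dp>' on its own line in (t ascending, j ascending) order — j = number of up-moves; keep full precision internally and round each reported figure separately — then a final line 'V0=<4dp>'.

(0,0): Delta=1.0984 Bond=-9.0534
(1,0): Delta=2.3125 Bond=-76.0489
(1,1): Delta=1.0000 Bond=0.0000
V0=86.5106

The replicating-portfolio and risk-neutral prices coincide; use p* = (1.05−0.63)/(1.11−0.63) = 0.8750 for the latter.
Terminal values V(2,·): V(2,0)=0.0000, V(2,1)=60.8391, V(2,2)=107.1927
  t=1,j=0: stock 54.8100 → up 60.8391 (V=60.8391), down 34.5303 (V=0.0000). Price 50.6992; hedge Δ=2.3125, bond B=-76.0489.
  t=1,j=1: stock 96.5700 → up 107.1927 (V=107.1927), down 60.8391 (V=60.8391). Price 96.5700; hedge Δ=1.0000, bond B=0.0000.
  t=0,j=0: stock 87.0000 → up 96.5700 (V=96.5700), down 54.8100 (V=50.6992). Price 86.5106; hedge Δ=1.0984, bond B=-9.0534.
Self-financing check: at every node Δ·S+B equals the discounted successor values.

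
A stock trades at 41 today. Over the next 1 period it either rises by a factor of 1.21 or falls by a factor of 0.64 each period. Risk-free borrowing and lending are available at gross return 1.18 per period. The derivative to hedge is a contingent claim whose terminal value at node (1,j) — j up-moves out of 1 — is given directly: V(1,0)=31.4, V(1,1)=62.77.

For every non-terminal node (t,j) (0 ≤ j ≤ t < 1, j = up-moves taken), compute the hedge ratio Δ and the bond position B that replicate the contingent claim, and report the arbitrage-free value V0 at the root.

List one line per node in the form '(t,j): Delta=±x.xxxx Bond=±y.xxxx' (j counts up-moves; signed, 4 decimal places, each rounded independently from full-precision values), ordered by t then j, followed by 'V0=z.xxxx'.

(0,0): Delta=1.3423 Bond=-3.2394
V0=51.7957

Risk-neutral probability p* = (R−d)/(u−d) = (1.18−0.64)/(1.21−0.64) = 0.9474.
Terminal payoffs: V(1,0)=31.4000, V(1,1)=62.7700
(0,0): S=41.0000. Δ = (V_up−V_dn)/(S_up−S_dn) = (62.7700−31.4000)/(49.6100−26.2400) = 1.3423. V = [p*·62.7700 + (1−p*)·31.4000]/1.18 = 51.7957. B = V − Δ·S = -3.2394.
Each (Δ,B) replicates both successor values, so the strategy is self-financing and V0 is arbitrage-free.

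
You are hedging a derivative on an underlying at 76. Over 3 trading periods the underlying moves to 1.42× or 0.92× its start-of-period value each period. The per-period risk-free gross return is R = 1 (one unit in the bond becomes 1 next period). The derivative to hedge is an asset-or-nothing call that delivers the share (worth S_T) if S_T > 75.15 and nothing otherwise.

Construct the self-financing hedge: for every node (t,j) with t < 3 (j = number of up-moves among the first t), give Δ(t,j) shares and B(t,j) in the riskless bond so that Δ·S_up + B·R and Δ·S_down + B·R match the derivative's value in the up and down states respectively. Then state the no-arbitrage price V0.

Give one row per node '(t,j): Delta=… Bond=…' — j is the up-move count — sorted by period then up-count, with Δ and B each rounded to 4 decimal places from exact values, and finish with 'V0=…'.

(0,0): Delta=2.0989 Bond=-118.5916
(1,0): Delta=2.4220 Bond=-141.1805
(1,1): Delta=1.0000 Bond=0.0000
(2,0): Delta=2.8400 Bond=-168.0720
(2,1): Delta=1.0000 Bond=0.0000
(2,2): Delta=1.0000 Bond=0.0000
V0=40.9236

Since d<R<u, set p* = (R−d)/(u−d) = 0.1600; price each node as the discounted p*-expectation of its children.
At expiry t=3: V(3,0)=0.0000, V(3,1)=91.3435, V(3,2)=140.9867, V(3,3)=217.6099
  t=2,j=0: stock 64.3264 → up 91.3435 (V=91.3435), down 59.1803 (V=0.0000). Price 14.6150; hedge Δ=2.8400, bond B=-168.0720.
  t=2,j=1: stock 99.2864 → up 140.9867 (V=140.9867), down 91.3435 (V=91.3435). Price 99.2864; hedge Δ=1.0000, bond B=0.0000.
  t=2,j=2: stock 153.2464 → up 217.6099 (V=217.6099), down 140.9867 (V=140.9867). Price 153.2464; hedge Δ=1.0000, bond B=0.0000.
  t=1,j=0: stock 69.9200 → up 99.2864 (V=99.2864), down 64.3264 (V=14.6150). Price 28.1624; hedge Δ=2.4220, bond B=-141.1805.
  t=1,j=1: stock 107.9200 → up 153.2464 (V=153.2464), down 99.2864 (V=99.2864). Price 107.9200; hedge Δ=1.0000, bond B=0.0000.
  t=0,j=0: stock 76.0000 → up 107.9200 (V=107.9200), down 69.9200 (V=28.1624). Price 40.9236; hedge Δ=2.0989, bond B=-118.5916.
Check: Δ(0,0)·S0 + B(0,0) = 40.9236 = V0.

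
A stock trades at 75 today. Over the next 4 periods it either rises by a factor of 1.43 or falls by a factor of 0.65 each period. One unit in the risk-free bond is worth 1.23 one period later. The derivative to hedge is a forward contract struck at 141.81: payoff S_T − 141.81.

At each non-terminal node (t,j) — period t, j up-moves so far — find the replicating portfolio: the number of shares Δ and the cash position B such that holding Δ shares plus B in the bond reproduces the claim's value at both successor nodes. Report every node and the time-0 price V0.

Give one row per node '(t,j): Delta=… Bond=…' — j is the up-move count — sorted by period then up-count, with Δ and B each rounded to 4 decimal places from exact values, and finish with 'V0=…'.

Since d<R<u, set p* = (R−d)/(u−d) = 0.7436; price each node as the discounted p*-expectation of its children.
At expiry t=4: V(4,0)=-128.4220, V(4,1)=-112.3565, V(4,2)=-77.0122, V(4,3)=0.7451, V(4,4)=171.8112
Node (3,0) S=20.5969: V=(p*·-112.3565+(1−p*)·-128.4220)/1.23=-94.6958; Δ=(-112.3565−-128.4220)/(29.4535−13.3880)=1.0000; B=V−Δ·S=-115.2927
Node (3,1) S=45.3131: V=(p*·-77.0122+(1−p*)·-112.3565)/1.23=-69.9796; Δ=(-77.0122−-112.3565)/(64.7978−29.4535)=1.0000; B=V−Δ·S=-115.2927
Node (3,2) S=99.6889: V=(p*·0.7451+(1−p*)·-77.0122)/1.23=-15.6038; Δ=(0.7451−-77.0122)/(142.5551−64.7978)=1.0000; B=V−Δ·S=-115.2927
Node (3,3) S=219.3155: V=(p*·171.8112+(1−p*)·0.7451)/1.23=104.0228; Δ=(171.8112−0.7451)/(313.6212−142.5551)=1.0000; B=V−Δ·S=-115.2927
Node (2,0) S=31.6875: V=(p*·-69.9796+(1−p*)·-94.6958)/1.23=-62.0464; Δ=(-69.9796−-94.6958)/(45.3131−20.5969)=1.0000; B=V−Δ·S=-93.7339
Node (2,1) S=69.7125: V=(p*·-15.6038+(1−p*)·-69.9796)/1.23=-24.0214; Δ=(-15.6038−-69.9796)/(99.6889−45.3131)=1.0000; B=V−Δ·S=-93.7339
Node (2,2) S=153.3675: V=(p*·104.0228+(1−p*)·-15.6038)/1.23=59.6336; Δ=(104.0228−-15.6038)/(219.3155−99.6889)=1.0000; B=V−Δ·S=-93.7339
Node (1,0) S=48.7500: V=(p*·-24.0214+(1−p*)·-62.0464)/1.23=-27.4564; Δ=(-24.0214−-62.0464)/(69.7125−31.6875)=1.0000; B=V−Δ·S=-76.2064
Node (1,1) S=107.2500: V=(p*·59.6336+(1−p*)·-24.0214)/1.23=31.0436; Δ=(59.6336−-24.0214)/(153.3675−69.7125)=1.0000; B=V−Δ·S=-76.2064
Node (0,0) S=75.0000: V=(p*·31.0436+(1−p*)·-27.4564)/1.23=13.0436; Δ=(31.0436−-27.4564)/(107.2500−48.7500)=1.0000; B=V−Δ·S=-61.9564
The time-0 hedge costs 13.0436, which is the no-arbitrage price.

(0,0): Delta=1.0000 Bond=-61.9564
(1,0): Delta=1.0000 Bond=-76.2064
(1,1): Delta=1.0000 Bond=-76.2064
(2,0): Delta=1.0000 Bond=-93.7339
(2,1): Delta=1.0000 Bond=-93.7339
(2,2): Delta=1.0000 Bond=-93.7339
(3,0): Delta=1.0000 Bond=-115.2927
(3,1): Delta=1.0000 Bond=-115.2927
(3,2): Delta=1.0000 Bond=-115.2927
(3,3): Delta=1.0000 Bond=-115.2927
V0=13.0436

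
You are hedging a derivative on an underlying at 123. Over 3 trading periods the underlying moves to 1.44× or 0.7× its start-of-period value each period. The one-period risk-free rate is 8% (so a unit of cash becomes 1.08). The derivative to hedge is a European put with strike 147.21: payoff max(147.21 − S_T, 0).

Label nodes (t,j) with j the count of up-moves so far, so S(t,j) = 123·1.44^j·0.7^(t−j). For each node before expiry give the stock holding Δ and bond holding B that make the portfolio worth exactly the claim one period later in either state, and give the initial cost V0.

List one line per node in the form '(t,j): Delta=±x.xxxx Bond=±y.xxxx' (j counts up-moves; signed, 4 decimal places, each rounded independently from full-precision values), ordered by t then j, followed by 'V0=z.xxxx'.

No-arbitrage ⇒ martingale measure with p* = (R−d)/(u−d) = 0.5135.
At expiry t=3: V(3,0)=105.0210, V(3,1)=60.4212, V(3,2)=0.0000, V(3,3)=0.0000
  t=2,j=0: stock 60.2700 → up 86.7888 (V=60.4212), down 42.1890 (V=105.0210). Price 76.0356; hedge Δ=-1.0000, bond B=136.3056.
  t=2,j=1: stock 123.9840 → up 178.5370 (V=0.0000), down 86.7888 (V=60.4212). Price 27.2168; hedge Δ=-0.6586, bond B=108.8670.
  t=2,j=2: stock 255.0528 → up 367.2760 (V=0.0000), down 178.5370 (V=0.0000). Price 0.0000; hedge Δ=0.0000, bond B=0.0000.
  t=1,j=0: stock 86.1000 → up 123.9840 (V=27.2168), down 60.2700 (V=76.0356). Price 47.1912; hedge Δ=-0.7662, bond B=113.1625.
  t=1,j=1: stock 177.1200 → up 255.0528 (V=0.0000), down 123.9840 (V=27.2168). Price 12.2598; hedge Δ=-0.2077, bond B=49.0392.
  t=0,j=0: stock 123.0000 → up 177.1200 (V=12.2598), down 86.1000 (V=47.1912). Price 27.0865; hedge Δ=-0.3838, bond B=74.2910.
Root portfolio cost Δ·123+B reproduces V0=27.0865.

(0,0): Delta=-0.3838 Bond=74.2910
(1,0): Delta=-0.7662 Bond=113.1625
(1,1): Delta=-0.2077 Bond=49.0392
(2,0): Delta=-1.0000 Bond=136.3056
(2,1): Delta=-0.6586 Bond=108.8670
(2,2): Delta=0.0000 Bond=0.0000
V0=27.0865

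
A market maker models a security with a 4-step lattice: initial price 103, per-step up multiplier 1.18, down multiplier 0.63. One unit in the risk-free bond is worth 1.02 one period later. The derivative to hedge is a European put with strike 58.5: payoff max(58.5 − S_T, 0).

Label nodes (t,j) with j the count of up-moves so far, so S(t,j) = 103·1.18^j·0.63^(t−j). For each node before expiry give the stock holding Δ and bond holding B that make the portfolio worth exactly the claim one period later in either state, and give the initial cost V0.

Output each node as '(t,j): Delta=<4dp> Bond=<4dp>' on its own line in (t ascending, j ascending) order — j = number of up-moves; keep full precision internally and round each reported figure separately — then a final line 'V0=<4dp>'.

No-arbitrage ⇒ martingale measure with p* = (R−d)/(u−d) = 0.7091.
Terminal values V(4,·): V(4,0)=42.2745, V(4,1)=28.1093, V(4,2)=1.5777, V(4,3)=0.0000, V(4,4)=0.0000
  t=3,j=0: stock 25.7548 → up 30.3907 (V=28.1093), down 16.2255 (V=42.2745). Price 31.5981; hedge Δ=-1.0000, bond B=57.3529.
  t=3,j=1: stock 48.2392 → up 56.9223 (V=1.5777), down 30.3907 (V=28.1093). Price 9.1137; hedge Δ=-1.0000, bond B=57.3529.
  t=3,j=2: stock 90.3528 → up 106.6163 (V=0.0000), down 56.9223 (V=1.5777). Price 0.4500; hedge Δ=-0.0317, bond B=3.3185.
  t=3,j=3: stock 169.2323 → up 199.6941 (V=0.0000), down 106.6163 (V=0.0000). Price 0.0000; hedge Δ=0.0000, bond B=0.0000.
  t=2,j=0: stock 40.8807 → up 48.2392 (V=9.1137), down 25.7548 (V=31.5981). Price 15.3477; hedge Δ=-1.0000, bond B=56.2284.
  t=2,j=1: stock 76.5702 → up 90.3528 (V=0.4500), down 48.2392 (V=9.1137). Price 2.9121; hedge Δ=-0.2057, bond B=18.6644.
  t=2,j=2: stock 143.4172 → up 169.2323 (V=0.0000), down 90.3528 (V=0.4500). Price 0.1283; hedge Δ=-0.0057, bond B=0.9465.
  t=1,j=0: stock 64.8900 → up 76.5702 (V=2.9121), down 40.8807 (V=15.3477). Price 6.4017; hedge Δ=-0.3484, bond B=29.0118.
  t=1,j=1: stock 121.5400 → up 143.4172 (V=0.1283), down 76.5702 (V=2.9121). Price 0.9198; hedge Δ=-0.0416, bond B=5.9811.
  t=0,j=0: stock 103.0000 → up 121.5400 (V=0.9198), down 64.8900 (V=6.4017). Price 2.4652; hedge Δ=-0.0968, bond B=12.4323.
Check: Δ(0,0)·S0 + B(0,0) = 2.4652 = V0.

(0,0): Delta=-0.0968 Bond=12.4323
(1,0): Delta=-0.3484 Bond=29.0118
(1,1): Delta=-0.0416 Bond=5.9811
(2,0): Delta=-1.0000 Bond=56.2284
(2,1): Delta=-0.2057 Bond=18.6644
(2,2): Delta=-0.0057 Bond=0.9465
(3,0): Delta=-1.0000 Bond=57.3529
(3,1): Delta=-1.0000 Bond=57.3529
(3,2): Delta=-0.0317 Bond=3.3185
(3,3): Delta=0.0000 Bond=0.0000
V0=2.4652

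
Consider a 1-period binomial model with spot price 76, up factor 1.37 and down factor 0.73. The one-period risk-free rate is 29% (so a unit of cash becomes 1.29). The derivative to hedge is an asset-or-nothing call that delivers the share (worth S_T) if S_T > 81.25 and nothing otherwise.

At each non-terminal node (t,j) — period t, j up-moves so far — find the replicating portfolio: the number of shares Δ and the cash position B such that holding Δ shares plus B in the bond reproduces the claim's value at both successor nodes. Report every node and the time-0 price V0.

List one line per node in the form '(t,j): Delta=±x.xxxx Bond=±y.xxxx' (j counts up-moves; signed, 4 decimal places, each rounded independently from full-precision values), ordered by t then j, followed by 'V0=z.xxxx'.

No-arbitrage ⇒ martingale measure with p* = (R−d)/(u−d) = 0.8750.
Payoff layer (t=1): V(1,0)=0.0000, V(1,1)=104.1200
Node (0,0) S=76.0000: V=(p*·104.1200+(1−p*)·0.0000)/1.29=70.6240; Δ=(104.1200−0.0000)/(104.1200−55.4800)=2.1406; B=V−Δ·S=-92.0635
The time-0 hedge costs 70.6240, which is the no-arbitrage price.

(0,0): Delta=2.1406 Bond=-92.0635
V0=70.6240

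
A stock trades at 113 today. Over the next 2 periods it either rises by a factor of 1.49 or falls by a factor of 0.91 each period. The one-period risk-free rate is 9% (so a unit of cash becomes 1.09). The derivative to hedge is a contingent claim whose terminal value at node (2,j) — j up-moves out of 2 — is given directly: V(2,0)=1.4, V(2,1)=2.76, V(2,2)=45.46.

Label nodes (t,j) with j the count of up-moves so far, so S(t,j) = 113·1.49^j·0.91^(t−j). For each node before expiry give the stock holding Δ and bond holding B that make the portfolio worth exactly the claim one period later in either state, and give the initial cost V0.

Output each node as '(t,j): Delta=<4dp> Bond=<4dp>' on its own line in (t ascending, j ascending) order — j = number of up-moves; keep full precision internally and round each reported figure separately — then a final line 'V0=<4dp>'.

Risk-neutral probability p* = (R−d)/(u−d) = (1.09−0.91)/(1.49−0.91) = 0.3103.
Terminal values V(2,·): V(2,0)=1.4000, V(2,1)=2.7600, V(2,2)=45.4600
(1,0): S=102.8300. Δ = (V_up−V_dn)/(S_up−S_dn) = (2.7600−1.4000)/(153.2167−93.5753) = 0.0228. V = [p*·2.7600 + (1−p*)·1.4000]/1.09 = 1.6716. B = V − Δ·S = -0.6732.
(1,1): S=168.3700. Δ = (V_up−V_dn)/(S_up−S_dn) = (45.4600−2.7600)/(250.8713−153.2167) = 0.4373. V = [p*·45.4600 + (1−p*)·2.7600]/1.09 = 14.6897. B = V − Δ·S = -58.9310.
(0,0): S=113.0000. Δ = (V_up−V_dn)/(S_up−S_dn) = (14.6897−1.6716)/(168.3700−102.8300) = 0.1986. V = [p*·14.6897 + (1−p*)·1.6716]/1.09 = 5.2401. B = V − Δ·S = -17.2048.
Self-financing check: at every node Δ·S+B equals the discounted successor values.

(0,0): Delta=0.1986 Bond=-17.2048
(1,0): Delta=0.0228 Bond=-0.6732
(1,1): Delta=0.4373 Bond=-58.9310
V0=5.2401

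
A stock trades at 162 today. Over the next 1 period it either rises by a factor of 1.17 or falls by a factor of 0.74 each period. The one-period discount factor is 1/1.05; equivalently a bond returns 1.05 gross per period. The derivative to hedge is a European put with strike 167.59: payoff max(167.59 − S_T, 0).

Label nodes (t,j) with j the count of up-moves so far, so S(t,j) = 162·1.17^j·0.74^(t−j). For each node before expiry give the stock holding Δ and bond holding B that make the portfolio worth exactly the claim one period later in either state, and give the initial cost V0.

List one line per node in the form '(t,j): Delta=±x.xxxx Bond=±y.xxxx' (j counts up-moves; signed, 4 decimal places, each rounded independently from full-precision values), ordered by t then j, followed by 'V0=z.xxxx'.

(0,0): Delta=-0.6849 Bond=123.6339
V0=12.6804

Under the risk-neutral measure, an up-move has probability p* = (R−d)/(u−d) = 0.7209 and values discount at R = 1.05.
Payoff layer (t=1): V(1,0)=47.7100, V(1,1)=0.0000
Node (0,0) S=162.0000: V=(p*·0.0000+(1−p*)·47.7100)/1.05=12.6804; Δ=(0.0000−47.7100)/(189.5400−119.8800)=-0.6849; B=V−Δ·S=123.6339
Each (Δ,B) replicates both successor values, so the strategy is self-financing and V0 is arbitrage-free.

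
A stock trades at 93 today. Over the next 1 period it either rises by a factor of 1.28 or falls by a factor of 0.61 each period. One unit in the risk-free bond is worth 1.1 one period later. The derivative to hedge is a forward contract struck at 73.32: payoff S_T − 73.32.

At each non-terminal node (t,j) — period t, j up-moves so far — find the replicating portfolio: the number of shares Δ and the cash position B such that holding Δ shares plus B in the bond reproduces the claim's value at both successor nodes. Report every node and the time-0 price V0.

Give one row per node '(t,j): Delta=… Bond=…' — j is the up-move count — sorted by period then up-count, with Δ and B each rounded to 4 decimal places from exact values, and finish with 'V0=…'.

(0,0): Delta=1.0000 Bond=-66.6545
V0=26.3455

The replicating-portfolio and risk-neutral prices coincide; use p* = (1.1−0.61)/(1.28−0.61) = 0.7313 for the latter.
Terminal payoffs: V(1,0)=-16.5900, V(1,1)=45.7200
Node (0,0) S=93.0000: V=(p*·45.7200+(1−p*)·-16.5900)/1.1=26.3455; Δ=(45.7200−-16.5900)/(119.0400−56.7300)=1.0000; B=V−Δ·S=-66.6545
The time-0 hedge costs 26.3455, which is the no-arbitrage price.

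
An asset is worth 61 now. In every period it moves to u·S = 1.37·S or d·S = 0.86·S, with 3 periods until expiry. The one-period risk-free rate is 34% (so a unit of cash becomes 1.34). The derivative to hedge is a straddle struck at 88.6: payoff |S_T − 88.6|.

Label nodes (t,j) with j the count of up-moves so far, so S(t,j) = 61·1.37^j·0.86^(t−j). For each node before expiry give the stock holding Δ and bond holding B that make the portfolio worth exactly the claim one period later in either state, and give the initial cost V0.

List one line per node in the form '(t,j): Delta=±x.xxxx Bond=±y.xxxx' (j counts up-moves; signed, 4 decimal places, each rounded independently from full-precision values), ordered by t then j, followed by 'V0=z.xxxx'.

Since d<R<u, set p* = (R−d)/(u−d) = 0.9412; price each node as the discounted p*-expectation of its children.
Payoff layer (t=3): V(3,0)=49.8006, V(3,1)=26.7916, V(3,2)=9.8622, V(3,3)=68.2525
Node (2,0) S=45.1156: V=(p*·26.7916+(1−p*)·49.8006)/1.34=21.0038; Δ=(26.7916−49.8006)/(61.8084−38.7994)=-1.0000; B=V−Δ·S=66.1194
Node (2,1) S=71.8702: V=(p*·9.8622+(1−p*)·26.7916)/1.34=8.1030; Δ=(9.8622−26.7916)/(98.4622−61.8084)=-0.4619; B=V−Δ·S=41.2980
Node (2,2) S=114.4909: V=(p*·68.2525+(1−p*)·9.8622)/1.34=48.3715; Δ=(68.2525−9.8622)/(156.8525−98.4622)=1.0000; B=V−Δ·S=-66.1194
Node (1,0) S=52.4600: V=(p*·8.1030+(1−p*)·21.0038)/1.34=6.6133; Δ=(8.1030−21.0038)/(71.8702−45.1156)=-0.4822; B=V−Δ·S=31.9090
Node (1,1) S=83.5700: V=(p*·48.3715+(1−p*)·8.1030)/1.34=34.3304; Δ=(48.3715−8.1030)/(114.4909−71.8702)=0.9448; B=V−Δ·S=-44.6274
Node (0,0) S=61.0000: V=(p*·34.3304+(1−p*)·6.6133)/1.34=24.4030; Δ=(34.3304−6.6133)/(83.5700−52.4600)=0.8909; B=V−Δ·S=-29.9442
The time-0 hedge costs 24.4030, which is the no-arbitrage price.

(0,0): Delta=0.8909 Bond=-29.9442
(1,0): Delta=-0.4822 Bond=31.9090
(1,1): Delta=0.9448 Bond=-44.6274
(2,0): Delta=-1.0000 Bond=66.1194
(2,1): Delta=-0.4619 Bond=41.2980
(2,2): Delta=1.0000 Bond=-66.1194
V0=24.4030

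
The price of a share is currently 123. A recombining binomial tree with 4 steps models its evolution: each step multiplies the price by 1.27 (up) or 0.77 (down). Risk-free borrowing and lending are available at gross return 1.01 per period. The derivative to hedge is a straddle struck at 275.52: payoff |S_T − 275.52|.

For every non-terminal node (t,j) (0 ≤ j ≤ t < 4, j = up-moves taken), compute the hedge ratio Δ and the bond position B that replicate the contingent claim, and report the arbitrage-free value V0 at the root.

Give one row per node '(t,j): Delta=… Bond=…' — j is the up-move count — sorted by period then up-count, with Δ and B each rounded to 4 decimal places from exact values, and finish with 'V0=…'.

(0,0): Delta=-0.8448 Bond=250.2168
(1,0): Delta=-1.0000 Bond=267.4170
(1,1): Delta=-0.7429 Bond=236.7961
(2,0): Delta=-1.0000 Bond=270.0912
(2,1): Delta=-1.0000 Bond=270.0912
(2,2): Delta=-0.5740 Bond=205.6597
(3,0): Delta=-1.0000 Bond=272.7921
(3,1): Delta=-1.0000 Bond=272.7921
(3,2): Delta=-1.0000 Bond=272.7921
(3,3): Delta=-0.2942 Bond=137.2175
V0=146.3052

The replicating-portfolio and risk-neutral prices coincide; use p* = (1.01−0.77)/(1.27−0.77) = 0.4800 for the latter.
Terminal values V(4,·): V(4,0)=232.2818, V(4,1)=204.2050, V(4,2)=157.8965, V(4,3)=81.5176, V(4,4)=44.4579
  t=3,j=0: stock 56.1536 → up 71.3150 (V=204.2050), down 43.2382 (V=232.2818). Price 216.6385; hedge Δ=-1.0000, bond B=272.7921.
  t=3,j=1: stock 92.6169 → up 117.6235 (V=157.8965), down 71.3150 (V=204.2050). Price 180.1752; hedge Δ=-1.0000, bond B=272.7921.
  t=3,j=2: stock 152.7578 → up 194.0024 (V=81.5176), down 117.6235 (V=157.8965). Price 120.0343; hedge Δ=-1.0000, bond B=272.7921.
  t=3,j=3: stock 251.9511 → up 319.9779 (V=44.4579), down 194.0024 (V=81.5176). Price 63.0980; hedge Δ=-0.2942, bond B=137.2175.
  t=2,j=0: stock 72.9267 → up 92.6169 (V=180.1752), down 56.1536 (V=216.6385). Price 197.1645; hedge Δ=-1.0000, bond B=270.0912.
  t=2,j=1: stock 120.2817 → up 152.7578 (V=120.0343), down 92.6169 (V=180.1752). Price 149.8095; hedge Δ=-1.0000, bond B=270.0912.
  t=2,j=2: stock 198.3867 → up 251.9511 (V=63.0980), down 152.7578 (V=120.0343). Price 91.7870; hedge Δ=-0.5740, bond B=205.6597.
  t=1,j=0: stock 94.7100 → up 120.2817 (V=149.8095), down 72.9267 (V=197.1645). Price 172.7070; hedge Δ=-1.0000, bond B=267.4170.
  t=1,j=1: stock 156.2100 → up 198.3867 (V=91.7870), down 120.2817 (V=149.8095). Price 120.7512; hedge Δ=-0.7429, bond B=236.7961.
  t=0,j=0: stock 123.0000 → up 156.2100 (V=120.7512), down 94.7100 (V=172.7070). Price 146.3052; hedge Δ=-0.8448, bond B=250.2168.
Root portfolio cost Δ·123+B reproduces V0=146.3052.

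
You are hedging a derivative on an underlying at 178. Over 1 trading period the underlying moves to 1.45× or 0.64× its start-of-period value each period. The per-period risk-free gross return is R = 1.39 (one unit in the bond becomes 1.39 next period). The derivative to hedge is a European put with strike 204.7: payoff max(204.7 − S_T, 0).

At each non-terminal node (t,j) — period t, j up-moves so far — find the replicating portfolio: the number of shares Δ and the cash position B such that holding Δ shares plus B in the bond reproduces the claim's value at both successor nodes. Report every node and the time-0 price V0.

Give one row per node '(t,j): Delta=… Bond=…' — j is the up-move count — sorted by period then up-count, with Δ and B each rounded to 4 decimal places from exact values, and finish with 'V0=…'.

The replicating-portfolio and risk-neutral prices coincide; use p* = (1.39−0.64)/(1.45−0.64) = 0.9259 for the latter.
Terminal payoffs: V(1,0)=90.7800, V(1,1)=0.0000
Node (0,0) S=178.0000: V=(p*·0.0000+(1−p*)·90.7800)/1.39=4.8377; Δ=(0.0000−90.7800)/(258.1000−113.9200)=-0.6296; B=V−Δ·S=116.9118
Each (Δ,B) replicates both successor values, so the strategy is self-financing and V0 is arbitrage-free.

(0,0): Delta=-0.6296 Bond=116.9118
V0=4.8377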